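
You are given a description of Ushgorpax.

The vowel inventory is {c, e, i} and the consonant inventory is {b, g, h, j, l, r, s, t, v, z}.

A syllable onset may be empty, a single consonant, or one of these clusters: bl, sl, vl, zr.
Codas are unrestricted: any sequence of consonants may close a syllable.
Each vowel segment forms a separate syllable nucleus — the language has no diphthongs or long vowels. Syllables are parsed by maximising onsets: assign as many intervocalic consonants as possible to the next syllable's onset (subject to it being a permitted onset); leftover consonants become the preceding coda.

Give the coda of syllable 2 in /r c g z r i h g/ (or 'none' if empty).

The vowels are c, i — 2 nuclei, so 2 syllables.
/c…i/ gap (V1→V2): cluster /gzr/ — the longest permitted-onset suffix is /zr/; onset = /zr/, preceding coda = /g/.
So the parse is rcg.zrihg.
Syllable 2 is /zrihg/: onset /zr/, nucleus /i/, coda /hg/.

hg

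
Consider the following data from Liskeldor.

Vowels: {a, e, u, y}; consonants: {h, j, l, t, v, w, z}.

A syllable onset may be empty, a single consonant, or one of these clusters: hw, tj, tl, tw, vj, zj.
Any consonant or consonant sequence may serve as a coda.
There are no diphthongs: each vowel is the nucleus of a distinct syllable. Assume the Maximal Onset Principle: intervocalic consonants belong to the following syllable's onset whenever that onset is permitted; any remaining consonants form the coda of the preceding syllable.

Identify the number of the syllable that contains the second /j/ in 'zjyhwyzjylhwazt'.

Vowels present: y, y, y, a; each is a nucleus, giving 4 syllables.
Between /y/ (V1) and /y/ (V2): /hw/ — entire cluster is a permitted onset → onset /hw/, coda ∅.
Between /y/ (V2) and /y/ (V3): /zj/ is a licit onset in full, so it all attaches to the next syllable.
Between /y/ (V3) and /a/ (V4): /lhw/ — longest licit onset from the right is /hw/, leaving /l/ as coda.
Syllabification: zjy.hwy.zjyl.hwazt.
The second /j/ is in the onset of syllable 3 (/zjyl/).

3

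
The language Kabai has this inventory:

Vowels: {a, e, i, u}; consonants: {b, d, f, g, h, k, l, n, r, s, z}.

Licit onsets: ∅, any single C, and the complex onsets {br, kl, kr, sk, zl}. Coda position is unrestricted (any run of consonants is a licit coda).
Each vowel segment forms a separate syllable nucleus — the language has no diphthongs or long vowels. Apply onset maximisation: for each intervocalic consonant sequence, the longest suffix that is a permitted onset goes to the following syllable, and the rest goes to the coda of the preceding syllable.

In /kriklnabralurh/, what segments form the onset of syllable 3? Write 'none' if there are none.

br

Nuclei (vowels): i, a, a, u → 4 syllables.
Between /i/ (V1) and /a/ (V2): /kln/ — longest licit onset from the right is /n/, leaving /kl/ as coda.
Between /a/ (V2) and /a/ (V3): /br/ — entire cluster is a permitted onset → onset /br/, coda ∅.
Between /a/ (V3) and /u/ (V4): /l/ is a single consonant, so it becomes the next onset.
Putting it together: krikl.na.bra.lurh.
Syllable 3 is /bra/: onset /br/, nucleus /a/, coda ∅.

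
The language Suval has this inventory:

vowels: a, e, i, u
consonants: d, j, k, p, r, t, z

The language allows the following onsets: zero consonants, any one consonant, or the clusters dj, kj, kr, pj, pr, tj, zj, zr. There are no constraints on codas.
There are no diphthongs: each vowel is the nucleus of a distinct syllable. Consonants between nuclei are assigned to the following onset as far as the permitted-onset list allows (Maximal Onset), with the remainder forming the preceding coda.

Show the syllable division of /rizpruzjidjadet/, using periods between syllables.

riz.pru.zji.dja.det

Nuclei (vowels): i, u, i, a, e → 5 syllables.
V1 /i/ – V2 /u/: /zpr/; trying suffixes from longest down, /pr/ is the first permitted one, so coda /z/ | onset /pr/.
V2 /u/ – V3 /i/: cluster /zj/ — /zj/ is itself a permitted onset, so the whole cluster goes right; preceding coda = ∅.
V3 /i/ – V4 /a/: /dj/ — entire cluster is a permitted onset → onset /dj/, coda ∅.
V4 /a/ – V5 /e/: /d/ → onset of the next syllable (single consonants are always licit onsets).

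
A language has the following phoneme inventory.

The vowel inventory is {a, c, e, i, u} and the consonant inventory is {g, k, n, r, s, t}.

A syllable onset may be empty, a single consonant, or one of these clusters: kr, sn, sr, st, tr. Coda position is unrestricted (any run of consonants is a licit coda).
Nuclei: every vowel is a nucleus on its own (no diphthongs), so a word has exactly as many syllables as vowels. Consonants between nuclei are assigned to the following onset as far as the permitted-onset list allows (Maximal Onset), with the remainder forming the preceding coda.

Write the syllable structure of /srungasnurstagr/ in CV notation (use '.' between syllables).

Vowels present: u, a, u, a; each is a nucleus, giving 4 syllables.
V1 /u/ – V2 /a/: /ng/; trying suffixes from longest down, /g/ is the first permitted one, so coda /n/ | onset /g/.
V2 /a/ – V3 /u/: /sn/ is a licit onset in full, so it all attaches to the next syllable.
V3 /u/ – V4 /a/: cluster /rst/ — the longest permitted-onset suffix is /st/; onset = /st/, preceding coda = /r/.
Result: srun.ga.snur.stagr.
Mapping each syllable to C/V: /srun/ → CCVC, /ga/ → CV, /snur/ → CCVC, /stagr/ → CCVCC.

CCVC.CV.CCVC.CCVCC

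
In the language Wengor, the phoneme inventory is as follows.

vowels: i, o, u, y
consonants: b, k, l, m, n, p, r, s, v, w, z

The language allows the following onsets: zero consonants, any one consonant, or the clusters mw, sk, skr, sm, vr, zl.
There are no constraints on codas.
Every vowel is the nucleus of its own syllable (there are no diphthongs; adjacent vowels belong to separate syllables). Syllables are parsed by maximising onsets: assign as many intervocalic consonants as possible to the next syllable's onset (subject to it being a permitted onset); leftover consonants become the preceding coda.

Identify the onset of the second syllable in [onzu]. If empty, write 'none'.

z

Vowels present: o, u; each is a nucleus, giving 2 syllables.
V1 /o/ – V2 /u/: /nz/ splits as /n/ + /z/ (/z/ is the longest suffix that is a licit onset).
Syllabification: on.zu.
Syllable 2 is /zu/: onset /z/, nucleus /u/, coda ∅.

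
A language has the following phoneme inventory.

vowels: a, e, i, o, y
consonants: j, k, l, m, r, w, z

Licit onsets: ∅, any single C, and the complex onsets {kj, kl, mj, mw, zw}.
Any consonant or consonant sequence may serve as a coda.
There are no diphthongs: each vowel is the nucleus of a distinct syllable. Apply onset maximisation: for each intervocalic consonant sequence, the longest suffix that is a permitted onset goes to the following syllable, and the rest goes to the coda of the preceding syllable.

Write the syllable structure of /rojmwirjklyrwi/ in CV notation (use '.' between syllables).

The vowels are o, i, y, i — 4 nuclei, so 4 syllables.
V1 /o/ – V2 /i/: /jmw/; trying suffixes from longest down, /mw/ is the first permitted one, so coda /j/ | onset /mw/.
V2 /i/ – V3 /y/: /rjkl/ splits as /rj/ + /kl/ (/kl/ is the longest suffix that is a licit onset).
V3 /y/ – V4 /i/: /rw/ — longest licit onset from the right is /w/, leaving /r/ as coda.
Result: roj.mwirj.klyr.wi.
Mapping each syllable to C/V: /roj/ → CVC, /mwirj/ → CCVCC, /klyr/ → CCVC, /wi/ → CV.

CVC.CCVCC.CCVC.CV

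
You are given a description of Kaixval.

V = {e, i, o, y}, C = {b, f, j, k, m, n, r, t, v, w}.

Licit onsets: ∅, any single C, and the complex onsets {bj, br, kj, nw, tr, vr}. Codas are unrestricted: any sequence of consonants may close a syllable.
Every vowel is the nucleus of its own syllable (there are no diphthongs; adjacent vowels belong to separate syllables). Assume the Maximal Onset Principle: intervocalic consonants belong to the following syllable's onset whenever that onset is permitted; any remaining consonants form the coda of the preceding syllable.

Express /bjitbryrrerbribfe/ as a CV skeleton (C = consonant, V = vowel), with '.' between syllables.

CCVC.CCVC.CVC.CCVC.CV

The vowels are i, y, e, i, e — 5 nuclei, so 5 syllables.
V1 /i/ – V2 /y/: cluster /tbr/ — the longest permitted-onset suffix is /br/; onset = /br/, preceding coda = /t/.
V2 /y/ – V3 /e/: /rr/ splits as /r/ + /r/ (/r/ is the longest suffix that is a licit onset).
V3 /e/ – V4 /i/: /rbr/ splits as /r/ + /br/ (/br/ is the longest suffix that is a licit onset).
V4 /i/ – V5 /e/: cluster /bf/ — the longest permitted-onset suffix is /f/; onset = /f/, preceding coda = /b/.
Result: bjit.bryr.rer.brib.fe.
Mapping each syllable to C/V: /bjit/ → CCVC, /bryr/ → CCVC, /rer/ → CVC, /brib/ → CCVC, /fe/ → CV.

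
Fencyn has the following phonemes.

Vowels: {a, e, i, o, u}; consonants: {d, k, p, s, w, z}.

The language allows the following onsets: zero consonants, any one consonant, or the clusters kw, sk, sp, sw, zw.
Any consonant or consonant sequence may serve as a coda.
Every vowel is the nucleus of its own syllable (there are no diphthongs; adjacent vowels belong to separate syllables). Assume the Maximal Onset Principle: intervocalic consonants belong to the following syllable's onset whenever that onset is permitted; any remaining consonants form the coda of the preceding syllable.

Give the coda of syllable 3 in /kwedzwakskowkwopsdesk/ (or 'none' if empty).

Vowels present: e, a, o, o, e; each is a nucleus, giving 5 syllables.
Between /e/ (V1) and /a/ (V2): cluster /dzw/ — the longest permitted-onset suffix is /zw/; onset = /zw/, preceding coda = /d/.
Between /a/ (V2) and /o/ (V3): /ksk/; trying suffixes from longest down, /sk/ is the first permitted one, so coda /k/ | onset /sk/.
Between /o/ (V3) and /o/ (V4): /wkw/ — longest licit onset from the right is /kw/, leaving /w/ as coda.
Between /o/ (V4) and /e/ (V5): /psd/ — longest licit onset from the right is /d/, leaving /ps/ as coda.
Putting it together: kwed.zwak.skow.kwops.desk.
Syllable 3 is /skow/: onset /sk/, nucleus /o/, coda /w/.

w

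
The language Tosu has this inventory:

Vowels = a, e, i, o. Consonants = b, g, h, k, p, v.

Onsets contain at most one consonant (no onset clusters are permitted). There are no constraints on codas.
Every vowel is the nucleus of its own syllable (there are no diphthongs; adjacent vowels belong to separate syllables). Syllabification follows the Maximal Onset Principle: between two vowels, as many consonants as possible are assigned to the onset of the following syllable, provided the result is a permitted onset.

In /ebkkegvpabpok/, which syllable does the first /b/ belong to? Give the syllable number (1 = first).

Vowels present: e, e, a, o; each is a nucleus, giving 4 syllables.
/e…e/ gap (V1→V2): cluster /bkk/ — the longest permitted-onset suffix is /k/; onset = /k/, preceding coda = /bk/.
/e…a/ gap (V2→V3): cluster /gvp/ — the longest permitted-onset suffix is /p/; onset = /p/, preceding coda = /gv/.
/a…o/ gap (V3→V4): cluster /bp/ — the longest permitted-onset suffix is /p/; onset = /p/, preceding coda = /b/.
Syllabification: ebk.kegv.pab.pok.
The first /b/ is in the coda of syllable 1 (/ebk/).

1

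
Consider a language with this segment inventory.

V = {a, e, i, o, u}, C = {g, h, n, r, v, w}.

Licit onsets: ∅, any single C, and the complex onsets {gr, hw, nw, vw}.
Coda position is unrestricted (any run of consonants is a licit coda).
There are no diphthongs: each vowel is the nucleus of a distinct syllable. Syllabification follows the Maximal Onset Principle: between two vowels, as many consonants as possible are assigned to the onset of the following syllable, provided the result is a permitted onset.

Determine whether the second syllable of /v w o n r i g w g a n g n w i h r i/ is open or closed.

closed

Nuclei (vowels): o, i, a, i, i → 5 syllables.
σ1/σ2 boundary: /nr/; trying suffixes from longest down, /r/ is the first permitted one, so coda /n/ | onset /r/.
σ2/σ3 boundary: /gwg/ — longest licit onset from the right is /g/, leaving /gw/ as coda.
σ3/σ4 boundary: /ngnw/ — longest licit onset from the right is /nw/, leaving /ng/ as coda.
σ4/σ5 boundary: /hr/; trying suffixes from longest down, /r/ is the first permitted one, so coda /h/ | onset /r/.
Putting it together: vwon.rigw.gang.nwih.ri.
Syllable 2 is /rigw/ with coda /gw/, so it is closed.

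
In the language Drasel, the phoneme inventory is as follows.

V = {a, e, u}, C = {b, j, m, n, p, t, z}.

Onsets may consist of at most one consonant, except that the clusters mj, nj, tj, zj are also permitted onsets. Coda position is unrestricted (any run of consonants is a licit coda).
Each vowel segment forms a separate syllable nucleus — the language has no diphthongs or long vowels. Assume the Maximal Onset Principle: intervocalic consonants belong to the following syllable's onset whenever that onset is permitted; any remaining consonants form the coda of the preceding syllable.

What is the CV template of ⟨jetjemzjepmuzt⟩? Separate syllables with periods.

CV.CCVC.CCVC.CVCC

Vowels present: e, e, e, u; each is a nucleus, giving 4 syllables.
σ1/σ2 boundary: cluster /tj/ — /tj/ is itself a permitted onset, so the whole cluster goes right; preceding coda = ∅.
σ2/σ3 boundary: /mzj/; trying suffixes from longest down, /zj/ is the first permitted one, so coda /m/ | onset /zj/.
σ3/σ4 boundary: /pm/ splits as /p/ + /m/ (/m/ is the longest suffix that is a licit onset).
Putting it together: je.tjem.zjep.muzt.
Mapping each syllable to C/V: /je/ → CV, /tjem/ → CCVC, /zjep/ → CCVC, /muzt/ → CVCC.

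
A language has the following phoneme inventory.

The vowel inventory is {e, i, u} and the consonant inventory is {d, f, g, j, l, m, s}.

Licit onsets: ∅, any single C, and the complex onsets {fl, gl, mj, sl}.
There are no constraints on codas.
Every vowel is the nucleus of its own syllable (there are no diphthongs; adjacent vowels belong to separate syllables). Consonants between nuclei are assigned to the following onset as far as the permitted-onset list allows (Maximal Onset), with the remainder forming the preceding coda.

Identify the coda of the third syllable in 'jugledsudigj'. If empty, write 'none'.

none

The vowels are u, e, u, i — 4 nuclei, so 4 syllables.
σ1/σ2 boundary: /gl/ — entire cluster is a permitted onset → onset /gl/, coda ∅.
σ2/σ3 boundary: /ds/ — longest licit onset from the right is /s/, leaving /d/ as coda.
σ3/σ4 boundary: /d/ → onset of the next syllable (single consonants are always licit onsets).
Putting it together: ju.gled.su.digj.
Syllable 3 is /su/: onset /s/, nucleus /u/, coda ∅.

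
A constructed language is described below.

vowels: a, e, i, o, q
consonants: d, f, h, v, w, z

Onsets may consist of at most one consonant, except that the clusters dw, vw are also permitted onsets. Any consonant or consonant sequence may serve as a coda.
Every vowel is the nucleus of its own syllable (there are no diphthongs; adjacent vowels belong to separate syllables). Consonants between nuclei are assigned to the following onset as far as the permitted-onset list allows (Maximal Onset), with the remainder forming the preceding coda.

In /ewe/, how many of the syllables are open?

2

Nuclei (vowels): e, e → 2 syllables.
σ1/σ2 boundary: /w/ is a single consonant, so it becomes the next onset.
Putting it together: e.we.
Classifying each syllable: /e/ (open), /we/ (open).
Open syllables: 2.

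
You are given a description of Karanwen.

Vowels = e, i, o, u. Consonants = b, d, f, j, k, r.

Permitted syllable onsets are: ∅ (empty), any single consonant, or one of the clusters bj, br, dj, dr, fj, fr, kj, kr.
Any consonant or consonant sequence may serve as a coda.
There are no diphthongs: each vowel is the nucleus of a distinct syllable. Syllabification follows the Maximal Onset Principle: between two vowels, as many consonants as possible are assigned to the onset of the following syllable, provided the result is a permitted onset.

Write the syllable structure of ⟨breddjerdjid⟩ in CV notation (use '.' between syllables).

CCVC.CCVC.CCVC

Vowels present: e, e, i; each is a nucleus, giving 3 syllables.
Between /e/ (V1) and /e/ (V2): cluster /ddj/ — the longest permitted-onset suffix is /dj/; onset = /dj/, preceding coda = /d/.
Between /e/ (V2) and /i/ (V3): /rdj/ — longest licit onset from the right is /dj/, leaving /r/ as coda.
Result: bred.djer.djid.
Mapping each syllable to C/V: /bred/ → CCVC, /djer/ → CCVC, /djid/ → CCVC.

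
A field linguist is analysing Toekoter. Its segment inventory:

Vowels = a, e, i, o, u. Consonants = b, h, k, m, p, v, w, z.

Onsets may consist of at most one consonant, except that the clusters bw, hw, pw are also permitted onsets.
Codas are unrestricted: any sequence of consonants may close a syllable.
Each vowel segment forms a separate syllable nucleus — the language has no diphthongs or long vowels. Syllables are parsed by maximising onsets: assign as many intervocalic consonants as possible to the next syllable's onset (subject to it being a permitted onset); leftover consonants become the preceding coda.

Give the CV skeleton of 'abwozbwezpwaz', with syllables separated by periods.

The vowels are a, o, e, a — 4 nuclei, so 4 syllables.
σ1/σ2 boundary: /bw/ is a licit onset in full, so it all attaches to the next syllable.
σ2/σ3 boundary: cluster /zbw/ — the longest permitted-onset suffix is /bw/; onset = /bw/, preceding coda = /z/.
σ3/σ4 boundary: /zpw/ splits as /z/ + /pw/ (/pw/ is the longest suffix that is a licit onset).
Syllabification: a.bwoz.bwez.pwaz.
Mapping each syllable to C/V: /a/ → V, /bwoz/ → CCVC, /bwez/ → CCVC, /pwaz/ → CCVC.

V.CCVC.CCVC.CCVC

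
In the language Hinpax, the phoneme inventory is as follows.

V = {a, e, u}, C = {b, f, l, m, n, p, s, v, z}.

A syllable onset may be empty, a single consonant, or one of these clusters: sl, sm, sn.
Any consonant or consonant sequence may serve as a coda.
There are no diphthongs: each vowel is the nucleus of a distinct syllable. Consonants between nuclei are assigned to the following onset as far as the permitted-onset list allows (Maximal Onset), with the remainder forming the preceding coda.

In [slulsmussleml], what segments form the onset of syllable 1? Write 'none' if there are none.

sl

The vowels are u, u, e — 3 nuclei, so 3 syllables.
Between /u/ (V1) and /u/ (V2): cluster /lsm/ — the longest permitted-onset suffix is /sm/; onset = /sm/, preceding coda = /l/.
Between /u/ (V2) and /e/ (V3): cluster /ssl/ — the longest permitted-onset suffix is /sl/; onset = /sl/, preceding coda = /s/.
Result: slul.smus.sleml.
Syllable 1 is /slul/: onset /sl/, nucleus /u/, coda /l/.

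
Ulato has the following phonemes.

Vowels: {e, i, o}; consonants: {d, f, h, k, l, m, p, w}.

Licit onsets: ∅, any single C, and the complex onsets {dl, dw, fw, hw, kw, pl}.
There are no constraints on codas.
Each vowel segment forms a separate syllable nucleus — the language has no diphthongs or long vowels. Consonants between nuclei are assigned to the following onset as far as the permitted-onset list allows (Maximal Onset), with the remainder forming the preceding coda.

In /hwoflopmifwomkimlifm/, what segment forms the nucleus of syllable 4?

Nuclei (vowels): o, o, i, o, i, i → 6 syllables.
The fourth nucleus (vowel 4 from the left) is /o/.

o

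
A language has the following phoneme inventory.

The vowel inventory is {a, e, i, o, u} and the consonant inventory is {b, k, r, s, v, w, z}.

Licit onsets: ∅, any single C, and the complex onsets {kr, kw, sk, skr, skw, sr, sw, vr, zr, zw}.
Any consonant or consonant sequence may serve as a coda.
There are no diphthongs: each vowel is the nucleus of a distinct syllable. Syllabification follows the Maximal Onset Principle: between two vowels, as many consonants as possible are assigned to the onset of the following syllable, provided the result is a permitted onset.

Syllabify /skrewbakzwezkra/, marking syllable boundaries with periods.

Nuclei (vowels): e, a, e, a → 4 syllables.
σ1/σ2 boundary: /wb/ splits as /w/ + /b/ (/b/ is the longest suffix that is a licit onset).
σ2/σ3 boundary: /kzw/; trying suffixes from longest down, /zw/ is the first permitted one, so coda /k/ | onset /zw/.
σ3/σ4 boundary: /zkr/ — longest licit onset from the right is /kr/, leaving /z/ as coda.

skrew.bak.zwez.kra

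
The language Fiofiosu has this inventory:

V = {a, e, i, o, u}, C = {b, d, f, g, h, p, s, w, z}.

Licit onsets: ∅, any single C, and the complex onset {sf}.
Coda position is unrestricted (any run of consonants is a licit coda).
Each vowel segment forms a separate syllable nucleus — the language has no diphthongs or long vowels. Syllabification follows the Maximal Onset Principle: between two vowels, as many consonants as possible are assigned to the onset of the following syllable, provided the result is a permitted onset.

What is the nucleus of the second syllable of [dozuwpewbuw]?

u

Nuclei (vowels): o, u, e, u → 4 syllables.
The second nucleus (vowel 2 from the left) is /u/.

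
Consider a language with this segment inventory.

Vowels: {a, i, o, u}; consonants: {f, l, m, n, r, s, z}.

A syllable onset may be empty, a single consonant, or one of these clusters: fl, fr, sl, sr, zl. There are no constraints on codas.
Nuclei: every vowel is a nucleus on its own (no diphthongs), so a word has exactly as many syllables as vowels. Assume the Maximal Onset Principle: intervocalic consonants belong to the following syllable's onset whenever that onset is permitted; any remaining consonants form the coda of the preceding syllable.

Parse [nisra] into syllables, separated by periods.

Nuclei (vowels): i, a → 2 syllables.
Between /i/ (V1) and /a/ (V2): /sr/ — entire cluster is a permitted onset → onset /sr/, coda ∅.

ni.sra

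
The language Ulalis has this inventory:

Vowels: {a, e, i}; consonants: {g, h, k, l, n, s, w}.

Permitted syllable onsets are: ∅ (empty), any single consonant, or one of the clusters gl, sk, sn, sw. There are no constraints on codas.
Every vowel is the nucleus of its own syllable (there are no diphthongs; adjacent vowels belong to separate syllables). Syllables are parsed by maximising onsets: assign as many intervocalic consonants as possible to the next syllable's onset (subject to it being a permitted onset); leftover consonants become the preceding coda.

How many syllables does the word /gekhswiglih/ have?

Nuclei (vowels): e, i, i → 3 syllables.

3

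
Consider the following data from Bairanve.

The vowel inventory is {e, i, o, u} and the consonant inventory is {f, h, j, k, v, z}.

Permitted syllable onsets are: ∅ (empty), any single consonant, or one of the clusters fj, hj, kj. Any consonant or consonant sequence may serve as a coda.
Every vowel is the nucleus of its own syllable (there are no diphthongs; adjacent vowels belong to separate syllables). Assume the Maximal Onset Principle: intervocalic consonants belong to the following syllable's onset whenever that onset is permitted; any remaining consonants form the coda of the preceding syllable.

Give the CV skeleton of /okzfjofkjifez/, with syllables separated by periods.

VCC.CCVC.CCV.CVC

Vowels present: o, o, i, e; each is a nucleus, giving 4 syllables.
/o…o/ gap (V1→V2): /kzfj/ splits as /kz/ + /fj/ (/fj/ is the longest suffix that is a licit onset).
/o…i/ gap (V2→V3): /fkj/; trying suffixes from longest down, /kj/ is the first permitted one, so coda /f/ | onset /kj/.
/i…e/ gap (V3→V4): /f/ is a single consonant, so it becomes the next onset.
Syllabification: okz.fjof.kji.fez.
Mapping each syllable to C/V: /okz/ → VCC, /fjof/ → CCVC, /kji/ → CCV, /fez/ → CVC.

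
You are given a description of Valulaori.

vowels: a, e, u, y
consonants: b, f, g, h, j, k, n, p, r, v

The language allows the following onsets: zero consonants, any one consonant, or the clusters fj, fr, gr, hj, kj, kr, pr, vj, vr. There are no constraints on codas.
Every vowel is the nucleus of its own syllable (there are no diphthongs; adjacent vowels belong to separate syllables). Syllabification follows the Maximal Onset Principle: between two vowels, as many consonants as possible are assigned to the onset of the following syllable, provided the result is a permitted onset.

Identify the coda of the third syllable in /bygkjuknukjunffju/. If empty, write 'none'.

Vowels present: y, u, u, u, u; each is a nucleus, giving 5 syllables.
Between /y/ (V1) and /u/ (V2): /gkj/ splits as /g/ + /kj/ (/kj/ is the longest suffix that is a licit onset).
Between /u/ (V2) and /u/ (V3): /kn/ — longest licit onset from the right is /n/, leaving /k/ as coda.
Between /u/ (V3) and /u/ (V4): /kj/ — entire cluster is a permitted onset → onset /kj/, coda ∅.
Between /u/ (V4) and /u/ (V5): /nffj/ splits as /nf/ + /fj/ (/fj/ is the longest suffix that is a licit onset).
Result: byg.kjuk.nu.kjunf.fju.
Syllable 3 is /nu/: onset /n/, nucleus /u/, coda ∅.

none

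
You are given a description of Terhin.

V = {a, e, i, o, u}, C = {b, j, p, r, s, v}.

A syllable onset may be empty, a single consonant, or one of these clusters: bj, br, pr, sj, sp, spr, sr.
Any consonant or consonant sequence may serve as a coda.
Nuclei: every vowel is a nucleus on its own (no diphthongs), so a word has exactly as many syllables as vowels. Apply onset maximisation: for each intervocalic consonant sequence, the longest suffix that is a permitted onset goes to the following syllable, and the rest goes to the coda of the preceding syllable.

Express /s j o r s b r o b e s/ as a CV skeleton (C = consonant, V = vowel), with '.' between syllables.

Vowels present: o, o, e; each is a nucleus, giving 3 syllables.
Between /o/ (V1) and /o/ (V2): /rsbr/ splits as /rs/ + /br/ (/br/ is the longest suffix that is a licit onset).
Between /o/ (V2) and /e/ (V3): just /b/ — single C goes to the following onset.
Putting it together: sjors.bro.bes.
Mapping each syllable to C/V: /sjors/ → CCVCC, /bro/ → CCV, /bes/ → CVC.

CCVCC.CCV.CVC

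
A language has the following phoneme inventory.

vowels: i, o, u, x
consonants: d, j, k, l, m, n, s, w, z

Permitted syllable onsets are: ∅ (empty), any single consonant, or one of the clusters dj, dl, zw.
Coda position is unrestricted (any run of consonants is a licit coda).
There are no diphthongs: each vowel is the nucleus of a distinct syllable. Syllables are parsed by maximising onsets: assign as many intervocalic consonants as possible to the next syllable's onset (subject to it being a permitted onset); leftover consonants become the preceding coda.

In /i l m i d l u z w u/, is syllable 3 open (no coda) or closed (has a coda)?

Nuclei (vowels): i, i, u, u → 4 syllables.
Between /i/ (V1) and /i/ (V2): /lm/; trying suffixes from longest down, /m/ is the first permitted one, so coda /l/ | onset /m/.
Between /i/ (V2) and /u/ (V3): /dl/ is a licit onset in full, so it all attaches to the next syllable.
Between /u/ (V3) and /u/ (V4): cluster /zw/ — /zw/ is itself a permitted onset, so the whole cluster goes right; preceding coda = ∅.
Syllabification: il.mi.dlu.zwu.
Syllable 3 is /dlu/; it ends in its nucleus with no coda, so it is open.

open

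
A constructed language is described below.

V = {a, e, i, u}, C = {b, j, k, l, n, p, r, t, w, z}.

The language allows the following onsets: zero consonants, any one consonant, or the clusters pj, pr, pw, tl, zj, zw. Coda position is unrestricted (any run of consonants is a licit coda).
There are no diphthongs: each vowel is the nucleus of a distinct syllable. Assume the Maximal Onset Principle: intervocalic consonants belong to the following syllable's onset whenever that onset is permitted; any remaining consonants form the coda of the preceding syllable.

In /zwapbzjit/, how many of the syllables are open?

0

Vowels present: a, i; each is a nucleus, giving 2 syllables.
/a…i/ gap (V1→V2): /pbzj/ splits as /pb/ + /zj/ (/zj/ is the longest suffix that is a licit onset).
So the parse is zwapb.zjit.
Classifying each syllable: /zwapb/ (closed), /zjit/ (closed).
Open syllables: 0.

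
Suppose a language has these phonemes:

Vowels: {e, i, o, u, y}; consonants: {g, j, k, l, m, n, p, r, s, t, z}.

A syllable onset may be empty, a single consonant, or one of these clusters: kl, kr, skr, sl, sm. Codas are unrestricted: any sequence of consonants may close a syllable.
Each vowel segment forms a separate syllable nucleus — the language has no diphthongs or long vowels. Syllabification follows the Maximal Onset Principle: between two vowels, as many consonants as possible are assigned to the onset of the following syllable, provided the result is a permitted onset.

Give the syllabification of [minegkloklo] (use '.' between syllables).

The vowels are i, e, o, o — 4 nuclei, so 4 syllables.
V1 /i/ – V2 /e/: /n/ → onset of the next syllable (single consonants are always licit onsets).
V2 /e/ – V3 /o/: /gkl/ splits as /g/ + /kl/ (/kl/ is the longest suffix that is a licit onset).
V3 /o/ – V4 /o/: /kl/ is a licit onset in full, so it all attaches to the next syllable.

mi.neg.klo.klo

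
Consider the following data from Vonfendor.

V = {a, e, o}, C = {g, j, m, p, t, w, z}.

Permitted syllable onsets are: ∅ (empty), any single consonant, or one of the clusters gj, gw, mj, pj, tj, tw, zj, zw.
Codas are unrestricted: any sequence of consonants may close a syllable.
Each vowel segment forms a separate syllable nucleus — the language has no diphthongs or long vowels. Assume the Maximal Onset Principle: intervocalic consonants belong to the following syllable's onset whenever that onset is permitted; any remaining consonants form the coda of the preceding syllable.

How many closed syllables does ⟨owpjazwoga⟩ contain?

1

Nuclei (vowels): o, a, o, a → 4 syllables.
Between /o/ (V1) and /a/ (V2): cluster /wpj/ — the longest permitted-onset suffix is /pj/; onset = /pj/, preceding coda = /w/.
Between /a/ (V2) and /o/ (V3): cluster /zw/ — /zw/ is itself a permitted onset, so the whole cluster goes right; preceding coda = ∅.
Between /o/ (V3) and /a/ (V4): just /g/ — single C goes to the following onset.
So the parse is ow.pja.zwo.ga.
Classifying each syllable: /ow/ (closed), /pja/ (open), /zwo/ (open), /ga/ (open).
Closed syllables: 1.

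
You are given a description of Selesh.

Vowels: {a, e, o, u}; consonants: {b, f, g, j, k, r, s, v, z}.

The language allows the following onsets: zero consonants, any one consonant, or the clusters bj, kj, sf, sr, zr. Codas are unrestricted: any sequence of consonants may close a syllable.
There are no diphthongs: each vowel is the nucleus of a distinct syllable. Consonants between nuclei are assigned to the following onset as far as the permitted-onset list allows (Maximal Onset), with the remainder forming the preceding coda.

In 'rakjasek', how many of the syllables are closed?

1

Vowels present: a, a, e; each is a nucleus, giving 3 syllables.
/a…a/ gap (V1→V2): /kj/ is a licit onset in full, so it all attaches to the next syllable.
/a…e/ gap (V2→V3): just /s/ — single C goes to the following onset.
Result: ra.kja.sek.
Classifying each syllable: /ra/ (open), /kja/ (open), /sek/ (closed).
Closed syllables: 1.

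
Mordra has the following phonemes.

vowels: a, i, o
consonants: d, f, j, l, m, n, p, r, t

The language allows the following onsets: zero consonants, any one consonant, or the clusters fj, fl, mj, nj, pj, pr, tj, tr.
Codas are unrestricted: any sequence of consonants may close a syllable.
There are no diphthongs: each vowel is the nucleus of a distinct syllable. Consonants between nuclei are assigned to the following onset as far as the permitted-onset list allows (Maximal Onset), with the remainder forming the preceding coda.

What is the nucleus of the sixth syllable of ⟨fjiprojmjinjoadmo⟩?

o

The vowels are i, o, i, o, a, o — 6 nuclei, so 6 syllables.
The sixth nucleus (vowel 6 from the left) is /o/.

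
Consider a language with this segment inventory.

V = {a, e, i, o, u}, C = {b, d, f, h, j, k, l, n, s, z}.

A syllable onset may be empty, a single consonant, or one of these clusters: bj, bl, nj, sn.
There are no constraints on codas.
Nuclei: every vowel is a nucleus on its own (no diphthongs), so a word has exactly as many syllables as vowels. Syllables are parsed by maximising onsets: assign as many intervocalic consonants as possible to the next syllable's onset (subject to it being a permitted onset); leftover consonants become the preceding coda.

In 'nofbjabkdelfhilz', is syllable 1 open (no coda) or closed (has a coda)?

Vowels present: o, a, e, i; each is a nucleus, giving 4 syllables.
/o…a/ gap (V1→V2): /fbj/ splits as /f/ + /bj/ (/bj/ is the longest suffix that is a licit onset).
/a…e/ gap (V2→V3): /bkd/; trying suffixes from longest down, /d/ is the first permitted one, so coda /bk/ | onset /d/.
/e…i/ gap (V3→V4): /lfh/ splits as /lf/ + /h/ (/h/ is the longest suffix that is a licit onset).
Result: nof.bjabk.delf.hilz.
Syllable 1 is /nof/ with coda /f/, so it is closed.

closed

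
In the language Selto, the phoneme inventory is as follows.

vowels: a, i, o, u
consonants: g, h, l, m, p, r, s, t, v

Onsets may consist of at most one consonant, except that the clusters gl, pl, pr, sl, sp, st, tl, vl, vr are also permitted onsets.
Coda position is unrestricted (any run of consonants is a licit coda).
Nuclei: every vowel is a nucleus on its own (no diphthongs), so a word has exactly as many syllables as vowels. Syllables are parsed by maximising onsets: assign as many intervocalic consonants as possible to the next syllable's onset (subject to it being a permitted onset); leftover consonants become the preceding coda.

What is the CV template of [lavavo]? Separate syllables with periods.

Nuclei (vowels): a, a, o → 3 syllables.
V1 /a/ – V2 /a/: /v/ → onset of the next syllable (single consonants are always licit onsets).
V2 /a/ – V3 /o/: /v/ is a single consonant, so it becomes the next onset.
So the parse is la.va.vo.
Mapping each syllable to C/V: /la/ → CV, /va/ → CV, /vo/ → CV.

CV.CV.CV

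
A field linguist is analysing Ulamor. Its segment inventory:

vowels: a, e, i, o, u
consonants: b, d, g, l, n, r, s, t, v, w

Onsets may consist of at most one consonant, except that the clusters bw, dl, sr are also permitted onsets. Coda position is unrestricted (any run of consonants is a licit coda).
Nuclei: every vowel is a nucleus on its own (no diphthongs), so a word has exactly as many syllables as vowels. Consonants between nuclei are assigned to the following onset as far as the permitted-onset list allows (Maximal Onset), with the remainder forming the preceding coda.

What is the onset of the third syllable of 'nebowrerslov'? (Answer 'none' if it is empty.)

Vowels present: e, o, e, o; each is a nucleus, giving 4 syllables.
/e…o/ gap (V1→V2): just /b/ — single C goes to the following onset.
/o…e/ gap (V2→V3): /wr/ splits as /w/ + /r/ (/r/ is the longest suffix that is a licit onset).
/e…o/ gap (V3→V4): cluster /rsl/ — the longest permitted-onset suffix is /l/; onset = /l/, preceding coda = /rs/.
Syllabification: ne.bow.rers.lov.
Syllable 3 is /rers/: onset /r/, nucleus /e/, coda /rs/.

r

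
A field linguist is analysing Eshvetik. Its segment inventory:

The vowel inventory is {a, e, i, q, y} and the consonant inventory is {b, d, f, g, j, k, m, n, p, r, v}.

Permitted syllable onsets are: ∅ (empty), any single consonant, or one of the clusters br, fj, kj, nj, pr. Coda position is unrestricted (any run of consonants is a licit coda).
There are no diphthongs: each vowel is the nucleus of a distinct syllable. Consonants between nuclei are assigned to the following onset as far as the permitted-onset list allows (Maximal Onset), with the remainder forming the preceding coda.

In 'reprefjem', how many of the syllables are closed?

Nuclei (vowels): e, e, e → 3 syllables.
σ1/σ2 boundary: /pr/ — entire cluster is a permitted onset → onset /pr/, coda ∅.
σ2/σ3 boundary: /fj/ is a licit onset in full, so it all attaches to the next syllable.
So the parse is re.pre.fjem.
Classifying each syllable: /re/ (open), /pre/ (open), /fjem/ (closed).
Closed syllables: 1.

1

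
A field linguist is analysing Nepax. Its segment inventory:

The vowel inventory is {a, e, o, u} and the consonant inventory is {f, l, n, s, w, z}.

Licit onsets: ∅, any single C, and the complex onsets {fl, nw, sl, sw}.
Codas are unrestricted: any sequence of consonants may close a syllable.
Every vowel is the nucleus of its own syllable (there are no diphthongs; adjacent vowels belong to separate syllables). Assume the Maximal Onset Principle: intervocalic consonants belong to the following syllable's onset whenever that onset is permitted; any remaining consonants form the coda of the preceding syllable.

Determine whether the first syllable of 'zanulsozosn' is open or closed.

open

Nuclei (vowels): a, u, o, o → 4 syllables.
σ1/σ2 boundary: /n/ is a single consonant, so it becomes the next onset.
σ2/σ3 boundary: /ls/ splits as /l/ + /s/ (/s/ is the longest suffix that is a licit onset).
σ3/σ4 boundary: /z/ is a single consonant, so it becomes the next onset.
Putting it together: za.nul.so.zosn.
Syllable 1 is /za/; it ends in its nucleus with no coda, so it is open.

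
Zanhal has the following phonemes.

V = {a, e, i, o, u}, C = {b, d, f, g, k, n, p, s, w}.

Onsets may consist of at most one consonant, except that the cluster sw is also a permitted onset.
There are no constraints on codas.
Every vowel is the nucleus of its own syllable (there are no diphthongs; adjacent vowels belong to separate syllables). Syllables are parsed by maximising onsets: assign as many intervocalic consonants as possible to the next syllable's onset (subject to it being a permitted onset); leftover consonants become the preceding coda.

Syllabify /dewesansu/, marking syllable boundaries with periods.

Nuclei (vowels): e, e, a, u → 4 syllables.
σ1/σ2 boundary: /w/ is a single consonant, so it becomes the next onset.
σ2/σ3 boundary: just /s/ — single C goes to the following onset.
σ3/σ4 boundary: /ns/; trying suffixes from longest down, /s/ is the first permitted one, so coda /n/ | onset /s/.

de.we.san.su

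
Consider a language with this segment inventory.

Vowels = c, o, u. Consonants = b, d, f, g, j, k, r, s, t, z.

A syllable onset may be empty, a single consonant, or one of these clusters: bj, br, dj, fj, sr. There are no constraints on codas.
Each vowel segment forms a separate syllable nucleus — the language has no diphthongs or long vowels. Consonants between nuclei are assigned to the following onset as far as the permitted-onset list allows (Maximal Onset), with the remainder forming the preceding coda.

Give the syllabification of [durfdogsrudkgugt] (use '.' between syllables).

Nuclei (vowels): u, o, u, u → 4 syllables.
/u…o/ gap (V1→V2): /rfd/; trying suffixes from longest down, /d/ is the first permitted one, so coda /rf/ | onset /d/.
/o…u/ gap (V2→V3): cluster /gsr/ — the longest permitted-onset suffix is /sr/; onset = /sr/, preceding coda = /g/.
/u…u/ gap (V3→V4): /dkg/; trying suffixes from longest down, /g/ is the first permitted one, so coda /dk/ | onset /g/.

durf.dog.srudk.gugt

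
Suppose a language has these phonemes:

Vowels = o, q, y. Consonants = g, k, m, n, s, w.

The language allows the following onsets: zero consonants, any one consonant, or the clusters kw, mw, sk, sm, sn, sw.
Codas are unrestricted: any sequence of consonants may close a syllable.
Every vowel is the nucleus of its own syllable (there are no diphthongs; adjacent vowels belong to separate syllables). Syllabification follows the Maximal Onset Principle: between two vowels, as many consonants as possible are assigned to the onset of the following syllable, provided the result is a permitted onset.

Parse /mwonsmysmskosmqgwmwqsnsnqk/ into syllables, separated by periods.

mwon.smysm.sko.smqgw.mwqsn.snqk

Nuclei (vowels): o, y, o, q, q, q → 6 syllables.
Between /o/ (V1) and /y/ (V2): /nsm/ splits as /n/ + /sm/ (/sm/ is the longest suffix that is a licit onset).
Between /y/ (V2) and /o/ (V3): /smsk/ splits as /sm/ + /sk/ (/sk/ is the longest suffix that is a licit onset).
Between /o/ (V3) and /q/ (V4): /sm/ is a licit onset in full, so it all attaches to the next syllable.
Between /q/ (V4) and /q/ (V5): /gwmw/ — longest licit onset from the right is /mw/, leaving /gw/ as coda.
Between /q/ (V5) and /q/ (V6): cluster /snsn/ — the longest permitted-onset suffix is /sn/; onset = /sn/, preceding coda = /sn/.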